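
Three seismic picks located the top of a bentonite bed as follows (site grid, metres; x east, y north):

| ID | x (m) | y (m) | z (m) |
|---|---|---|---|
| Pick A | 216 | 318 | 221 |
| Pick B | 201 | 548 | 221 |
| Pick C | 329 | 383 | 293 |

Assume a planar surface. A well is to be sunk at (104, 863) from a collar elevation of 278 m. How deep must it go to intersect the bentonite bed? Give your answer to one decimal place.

104.0 m

Two edge vectors: Pick A→Pick B = (-15, 230, 0), Pick A→Pick C = (113, 65, 72).
Normal n = (Pick A→Pick B) × (Pick A→Pick C) = (16560, 1080, -26965).
So ∂z/∂x = −n_x/n_z = 0.61413 and ∂z/∂y = −n_y/n_z = 0.04005.
Intercept c from Pick A: 221 − 132.65 − 12.74 = 75.61.
At (104, 863): z_contact = 63.87 + 34.56 + 75.61 = 174.05 m.
Depth below ground = 278 − 174.05 = 104.0 m.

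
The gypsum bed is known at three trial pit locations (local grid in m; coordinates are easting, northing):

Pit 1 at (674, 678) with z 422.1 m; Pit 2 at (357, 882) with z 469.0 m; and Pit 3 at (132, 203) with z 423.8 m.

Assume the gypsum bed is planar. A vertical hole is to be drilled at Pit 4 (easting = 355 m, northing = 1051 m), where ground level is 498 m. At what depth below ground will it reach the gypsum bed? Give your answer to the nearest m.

Two edge vectors: Pit 1→Pit 2 = (-317, 204, 46.9), Pit 1→Pit 3 = (-542, -475, 1.7).
Normal n = (Pit 1→Pit 2) × (Pit 1→Pit 3) = (22624.3, -24880.9, 261143).
So ∂z/∂easting = −n_x/n_z = −0.08664 and ∂z/∂northing = −n_y/n_z = 0.09528.
Intercept c from Pit 1: 422.1 + 58.39 − 64.60 = 415.89.
At (355, 1051): z_contact = −30.8 + 100.1 + 415.89 = 485.3 m.
Depth below ground = 498 − 485.3 = 13 m.

13 m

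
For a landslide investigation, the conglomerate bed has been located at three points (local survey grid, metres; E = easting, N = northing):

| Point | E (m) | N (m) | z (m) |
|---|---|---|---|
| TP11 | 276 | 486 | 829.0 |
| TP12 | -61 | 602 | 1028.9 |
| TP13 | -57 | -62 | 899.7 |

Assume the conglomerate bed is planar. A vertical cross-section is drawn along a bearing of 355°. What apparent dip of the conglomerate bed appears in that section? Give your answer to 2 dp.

13.31°

Two edge vectors: TP11→TP12 = (-337, 116, 199.9), TP11→TP13 = (-333, -548, 70.7).
Normal n = (TP11→TP12) × (TP11→TP13) = (117746.4, -42740.8, 223304).
So ∂z/∂E = −n_x/n_z = −0.52729 and ∂z/∂N = −n_y/n_z = 0.19140.
Unit vector along 355° is (sin 355°, cos 355°) = (-0.0872, 0.9962).
Slope in that direction = a·(-0.0872) + b·(0.9962) = 0.23663.
Apparent dip = arctan|0.23663| = 13.31° (true dip is 29.3°, so apparent ≤ true as expected).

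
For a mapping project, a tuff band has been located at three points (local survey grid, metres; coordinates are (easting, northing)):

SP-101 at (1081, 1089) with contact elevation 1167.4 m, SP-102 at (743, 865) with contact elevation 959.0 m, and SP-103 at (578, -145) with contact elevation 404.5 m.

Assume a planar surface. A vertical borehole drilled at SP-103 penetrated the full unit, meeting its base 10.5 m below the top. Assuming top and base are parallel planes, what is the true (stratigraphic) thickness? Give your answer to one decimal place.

Let the plane be z = a·E + b·N + c.
SP-102−SP-101: −338a − 224b = −208.4;  SP-103−SP-101: −503a − 1234b = −762.9.
Solving gives a = 0.28341, b = 0.50271.
|∇z| = √(a²+b²) = 0.57710, so dip δ = arctan(0.57710) = 29.99°.
True thickness = vertical thickness × cos δ = 10.5 × cos 29.99° = 9.1 m.

9.1 m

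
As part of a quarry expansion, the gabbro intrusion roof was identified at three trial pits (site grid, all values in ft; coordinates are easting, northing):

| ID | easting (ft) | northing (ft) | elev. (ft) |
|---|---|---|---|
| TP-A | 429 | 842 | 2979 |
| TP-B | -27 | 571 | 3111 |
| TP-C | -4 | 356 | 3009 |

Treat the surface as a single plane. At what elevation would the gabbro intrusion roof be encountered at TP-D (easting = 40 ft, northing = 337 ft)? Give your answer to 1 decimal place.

Two edge vectors: TP-A→TP-B = (-456, -271, 132), TP-A→TP-C = (-433, -486, 30).
Normal n = (TP-A→TP-B) × (TP-A→TP-C) = (56022, -43476, 104273).
So ∂z/∂easting = −n_x/n_z = −0.53726 and ∂z/∂northing = −n_y/n_z = 0.41694.
Intercept c from TP-A: 2979 + 230.49 − 351.07 = 2858.42.
At (40, 337): z = −21.5 + 140.5 + 2858.42 = 2977.4 ft.

2977.4 ft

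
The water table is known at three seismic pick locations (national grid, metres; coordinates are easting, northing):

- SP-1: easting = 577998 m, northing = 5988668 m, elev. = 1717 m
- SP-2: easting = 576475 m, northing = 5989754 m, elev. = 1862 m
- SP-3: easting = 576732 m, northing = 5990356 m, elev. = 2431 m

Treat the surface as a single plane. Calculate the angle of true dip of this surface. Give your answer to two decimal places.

Let the plane be z = a·easting + b·northing + c.
SP-2−SP-1: −1523a + 1086b = 145;  SP-3−SP-1: −1266a + 1688b = 714.
Solving gives a = 0.44370, b = 0.75576.
Gradient magnitude |∇z| = √(a² + b²) = √(0.19687 + 0.57118) = 0.87638.
True dip = arctan(0.87638) = 41.23°, dipping toward SSW (azimuth ≈ 210°).

41.23°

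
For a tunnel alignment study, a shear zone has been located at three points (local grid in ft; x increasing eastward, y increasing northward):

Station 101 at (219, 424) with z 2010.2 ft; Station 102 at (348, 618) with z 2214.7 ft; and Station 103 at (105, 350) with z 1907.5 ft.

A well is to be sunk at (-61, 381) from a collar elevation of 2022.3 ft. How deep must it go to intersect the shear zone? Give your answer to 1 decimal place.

Two edge vectors: Station 101→Station 102 = (129, 194, 204.5), Station 101→Station 103 = (-114, -74, -102.7).
Normal n = (Station 101→Station 102) × (Station 101→Station 103) = (-4790.8, -10064.7, 12570).
So ∂z/∂x = −n_x/n_z = 0.38113 and ∂z/∂y = −n_y/n_z = 0.80069.
Intercept c from Station 101: 2010.2 − 83.47 − 339.49 = 1587.24.
At (-61, 381): z_contact = −23.25 + 305.06 + 1587.24 = 1869.05 ft.
Depth below ground = 2022.3 − 1869.05 = 153.2 ft.

153.2 ft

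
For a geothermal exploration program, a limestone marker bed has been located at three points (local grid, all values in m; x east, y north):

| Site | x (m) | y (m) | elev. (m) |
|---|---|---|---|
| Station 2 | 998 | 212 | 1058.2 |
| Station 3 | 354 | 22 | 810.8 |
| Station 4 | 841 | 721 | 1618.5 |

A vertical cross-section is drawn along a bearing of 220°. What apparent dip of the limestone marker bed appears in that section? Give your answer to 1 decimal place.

41.7°

Let the plane be z = a·x + b·y + c.
Station 3−Station 2: −644a − 190b = −247.4;  Station 4−Station 2: −157a + 509b = 560.3.
Solving gives a = 0.05444, b = 1.11758.
Unit vector along 220° is (sin 220°, cos 220°) = (-0.6428, -0.7660).
Slope in that direction = a·(-0.6428) + b·(-0.7660) = −0.89111.
Apparent dip = arctan|0.89111| = 41.7° (true dip is 48.2°, so apparent ≤ true as expected).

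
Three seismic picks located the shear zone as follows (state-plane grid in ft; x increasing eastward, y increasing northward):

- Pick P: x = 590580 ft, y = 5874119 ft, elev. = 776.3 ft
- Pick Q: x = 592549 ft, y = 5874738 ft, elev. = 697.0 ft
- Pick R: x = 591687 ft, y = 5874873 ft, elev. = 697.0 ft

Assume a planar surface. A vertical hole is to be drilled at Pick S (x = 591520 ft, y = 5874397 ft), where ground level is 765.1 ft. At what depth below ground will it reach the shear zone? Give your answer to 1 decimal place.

25.2 ft

Let the plane be z = a·x + b·y + c.
Pick Q−Pick P: 1969a + 619b = −79.3;  Pick R−Pick P: 1107a + 754b = −79.3.
Solving gives a = −0.013392036, b = −0.085510631.
Then c = 776.3 − a·590580 − b·5874119 = 510984.99.
At (591520, 5874397): z_contact = −7921.66 − 502323.40 + 510984.99 = 739.94 ft.
Depth below ground = 765.1 − 739.94 = 25.2 ft.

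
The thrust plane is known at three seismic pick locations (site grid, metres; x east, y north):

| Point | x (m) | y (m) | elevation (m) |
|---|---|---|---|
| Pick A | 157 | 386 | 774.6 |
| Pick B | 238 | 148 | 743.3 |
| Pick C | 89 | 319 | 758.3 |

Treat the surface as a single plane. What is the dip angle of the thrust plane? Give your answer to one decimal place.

Two edge vectors: Pick A→Pick B = (81, -238, -31.3), Pick A→Pick C = (-68, -67, -16.3).
Normal n = (Pick A→Pick B) × (Pick A→Pick C) = (1782.3, 3448.7, -21611).
So ∂z/∂x = −n_x/n_z = 0.08247 and ∂z/∂y = −n_y/n_z = 0.15958.
Gradient magnitude |∇z| = √(a² + b²) = √(0.00680 + 0.02547) = 0.17963.
True dip = arctan(0.17963) = 10.2°, dipping toward SSW (azimuth ≈ 207°).

10.2°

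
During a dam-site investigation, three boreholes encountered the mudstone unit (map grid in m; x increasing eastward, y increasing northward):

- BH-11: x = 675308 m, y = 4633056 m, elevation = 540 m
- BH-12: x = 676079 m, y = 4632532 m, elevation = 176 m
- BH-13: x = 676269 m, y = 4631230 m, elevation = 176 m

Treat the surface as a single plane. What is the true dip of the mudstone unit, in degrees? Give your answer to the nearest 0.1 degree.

27.9°

Let the plane be z = a·x + b·y + c.
BH-12−BH-11: 771a − 524b = −364;  BH-13−BH-11: 961a − 1826b = −364.
Solving gives a = −0.52409, b = −0.07648.
Gradient magnitude |∇z| = √(a² + b²) = √(0.27467 + 0.00585) = 0.52964.
True dip = arctan(0.52964) = 27.9°, dipping toward E (azimuth ≈ 082°).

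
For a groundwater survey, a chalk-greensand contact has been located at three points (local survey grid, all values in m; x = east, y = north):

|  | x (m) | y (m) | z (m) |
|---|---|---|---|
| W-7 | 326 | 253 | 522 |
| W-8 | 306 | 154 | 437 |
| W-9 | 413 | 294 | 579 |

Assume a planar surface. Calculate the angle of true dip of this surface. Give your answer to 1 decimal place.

40.3°

Let the plane be z = a·x + b·y + c.
W-8−W-7: −20a − 99b = −85;  W-9−W-7: 87a + 41b = 57.
Solving gives a = 0.27692, b = 0.80264.
Gradient magnitude |∇z| = √(a² + b²) = √(0.07668 + 0.64424) = 0.84907.
True dip = arctan(0.84907) = 40.3°, dipping toward SSW (azimuth ≈ 199°).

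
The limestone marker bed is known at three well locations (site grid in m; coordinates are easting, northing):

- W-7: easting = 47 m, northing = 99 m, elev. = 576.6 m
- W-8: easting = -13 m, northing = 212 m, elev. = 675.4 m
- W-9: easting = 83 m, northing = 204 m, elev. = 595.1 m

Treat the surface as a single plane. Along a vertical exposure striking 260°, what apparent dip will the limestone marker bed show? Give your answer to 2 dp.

Two edge vectors: W-7→W-8 = (-60, 113, 98.8), W-7→W-9 = (36, 105, 18.5).
Normal n = (W-7→W-8) × (W-7→W-9) = (-8283.5, 4666.8, -10368).
So ∂z/∂easting = −n_x/n_z = −0.79895 and ∂z/∂northing = −n_y/n_z = 0.45012.
Unit vector along 260° is (sin 260°, cos 260°) = (-0.9848, -0.1736).
Slope in that direction = a·(-0.9848) + b·(-0.1736) = 0.70865.
Apparent dip = arctan|0.70865| = 35.32° (true dip is 42.5°, so apparent ≤ true as expected).

35.32°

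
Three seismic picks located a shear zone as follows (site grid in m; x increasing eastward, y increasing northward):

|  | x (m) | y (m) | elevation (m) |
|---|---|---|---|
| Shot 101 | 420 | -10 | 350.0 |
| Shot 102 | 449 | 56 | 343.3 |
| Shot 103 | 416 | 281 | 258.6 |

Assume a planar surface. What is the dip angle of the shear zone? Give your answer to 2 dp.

Two edge vectors: Shot 101→Shot 102 = (29, 66, -6.7), Shot 101→Shot 103 = (-4, 291, -91.4).
Normal n = (Shot 101→Shot 102) × (Shot 101→Shot 103) = (-4082.7, 2677.4, 8703).
So ∂z/∂x = −n_x/n_z = 0.46911 and ∂z/∂y = −n_y/n_z = −0.30764.
Gradient magnitude |∇z| = √(a² + b²) = √(0.22007 + 0.09464) = 0.56099.
True dip = arctan(0.56099) = 29.29°, dipping toward WNW (azimuth ≈ 303°).

29.29°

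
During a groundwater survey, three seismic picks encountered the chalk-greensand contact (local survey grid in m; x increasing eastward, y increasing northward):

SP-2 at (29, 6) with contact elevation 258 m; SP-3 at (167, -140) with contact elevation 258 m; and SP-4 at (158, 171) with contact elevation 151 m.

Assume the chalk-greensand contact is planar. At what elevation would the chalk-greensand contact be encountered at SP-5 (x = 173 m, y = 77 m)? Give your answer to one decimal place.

178.7 m

Two edge vectors: SP-2→SP-3 = (138, -146, 0), SP-2→SP-4 = (129, 165, -107).
Normal n = (SP-2→SP-3) × (SP-2→SP-4) = (15622, 14766, 41604).
So ∂z/∂x = −n_x/n_z = −0.37549 and ∂z/∂y = −n_y/n_z = −0.35492.
Intercept c from SP-2: 258 + 10.89 + 2.13 = 271.02.
At (173, 77): z = −65.0 − 27.3 + 271.02 = 178.7 m.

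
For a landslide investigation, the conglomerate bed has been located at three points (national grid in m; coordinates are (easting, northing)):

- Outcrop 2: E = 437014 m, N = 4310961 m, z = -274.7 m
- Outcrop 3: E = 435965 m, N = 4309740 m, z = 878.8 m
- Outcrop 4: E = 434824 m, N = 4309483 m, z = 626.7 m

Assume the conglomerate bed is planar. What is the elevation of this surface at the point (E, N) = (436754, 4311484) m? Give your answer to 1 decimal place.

Let the plane be z = a·E + b·N + c.
Outcrop 3−Outcrop 2: −1049a − 1221b = 1153.5;  Outcrop 4−Outcrop 2: −2190a − 1478b = 901.4.
Solving gives a = 0.537807770, b = −1.406765234.
Then c = -274.7 − a·437014 − b·4310961 = 5829205.83.
At (436754, 4311484): z = 234889.7 − 6065245.8 + 5829205.83 = -1150.3 m.

-1150.3 m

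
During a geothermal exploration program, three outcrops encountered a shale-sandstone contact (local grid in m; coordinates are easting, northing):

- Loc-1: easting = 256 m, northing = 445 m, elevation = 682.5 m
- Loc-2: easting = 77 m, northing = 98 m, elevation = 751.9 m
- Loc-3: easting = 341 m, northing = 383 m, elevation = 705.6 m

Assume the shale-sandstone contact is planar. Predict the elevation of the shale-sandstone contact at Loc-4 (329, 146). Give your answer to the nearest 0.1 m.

Let the plane be z = a·easting + b·northing + c.
Loc-2−Loc-1: −179a − 347b = 69.4;  Loc-3−Loc-1: 85a − 62b = 23.1.
Solving gives a = 0.09147, b = −0.24718.
Then c = 682.5 − a·256 − b·445 = 769.08.
At (329, 146): z = 30.1 − 36.1 + 769.08 = 763.1 m.

763.1 m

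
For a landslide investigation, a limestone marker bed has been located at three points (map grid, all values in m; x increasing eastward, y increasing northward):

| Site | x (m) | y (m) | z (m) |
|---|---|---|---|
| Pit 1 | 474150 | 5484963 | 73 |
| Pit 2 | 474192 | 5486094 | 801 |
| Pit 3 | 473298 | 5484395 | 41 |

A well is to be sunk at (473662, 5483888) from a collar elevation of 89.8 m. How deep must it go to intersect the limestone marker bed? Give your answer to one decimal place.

528.9 m

Two edge vectors: Pit 1→Pit 2 = (42, 1131, 728), Pit 1→Pit 3 = (-852, -568, -32).
Normal n = (Pit 1→Pit 2) × (Pit 1→Pit 3) = (377312, -618912, 939756).
So ∂z/∂x = −n_x/n_z = −0.401499964 and ∂z/∂y = −n_y/n_z = 0.658587974.
Intercept c from Pit 1: 73 + 190371.21 − 3612330.67 = −3421886.46.
At (473662, 5483888): z_contact = −190175.28 + 3611622.69 − 3421886.46 = -439.05 m.
Depth below ground = 89.8 − (-439.05) = 528.9 m.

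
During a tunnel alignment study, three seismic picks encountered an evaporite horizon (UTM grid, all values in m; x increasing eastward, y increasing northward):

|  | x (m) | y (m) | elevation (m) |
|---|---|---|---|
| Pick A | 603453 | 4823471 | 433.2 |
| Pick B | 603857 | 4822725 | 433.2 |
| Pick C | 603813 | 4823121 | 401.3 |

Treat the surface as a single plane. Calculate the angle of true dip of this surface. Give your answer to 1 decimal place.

12.0°

Two edge vectors: Pick A→Pick B = (404, -746, 0), Pick A→Pick C = (360, -350, -31.9).
Normal n = (Pick A→Pick B) × (Pick A→Pick C) = (23797.4, 12887.6, 127160).
So ∂z/∂x = −n_x/n_z = −0.18715 and ∂z/∂y = −n_y/n_z = −0.10135.
Gradient magnitude |∇z| = √(a² + b²) = √(0.03502 + 0.01027) = 0.21283.
True dip = arctan(0.21283) = 12.0°, dipping toward ENE (azimuth ≈ 062°).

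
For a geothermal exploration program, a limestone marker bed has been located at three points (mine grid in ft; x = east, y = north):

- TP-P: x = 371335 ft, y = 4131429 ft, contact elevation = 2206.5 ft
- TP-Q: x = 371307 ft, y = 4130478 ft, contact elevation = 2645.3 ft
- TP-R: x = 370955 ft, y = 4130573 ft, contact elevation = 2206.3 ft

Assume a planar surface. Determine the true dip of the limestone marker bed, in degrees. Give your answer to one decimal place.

50.6°

Two edge vectors: TP-P→TP-Q = (-28, -951, 438.8), TP-P→TP-R = (-380, -856, -0.2).
Normal n = (TP-P→TP-Q) × (TP-P→TP-R) = (375803, -166749.6, -337412).
So ∂z/∂x = −n_x/n_z = 1.11378 and ∂z/∂y = −n_y/n_z = −0.49420.
Gradient magnitude |∇z| = √(a² + b²) = √(1.24051 + 0.24424) = 1.21850.
True dip = arctan(1.21850) = 50.6°, dipping toward WNW (azimuth ≈ 294°).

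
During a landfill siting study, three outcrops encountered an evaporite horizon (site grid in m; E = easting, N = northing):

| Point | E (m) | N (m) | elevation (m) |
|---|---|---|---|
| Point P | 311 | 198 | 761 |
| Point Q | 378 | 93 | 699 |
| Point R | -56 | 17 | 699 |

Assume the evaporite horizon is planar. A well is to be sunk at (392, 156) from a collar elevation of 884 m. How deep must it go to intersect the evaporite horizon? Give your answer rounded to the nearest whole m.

Two edge vectors: Point P→Point Q = (67, -105, -62), Point P→Point R = (-367, -181, -62).
Normal n = (Point P→Point Q) × (Point P→Point R) = (-4712, 26908, -50662).
So ∂z/∂E = −n_x/n_z = −0.09301 and ∂z/∂N = −n_y/n_z = 0.53113.
Intercept c from Point P: 761 + 28.93 − 105.16 = 684.76.
At (392, 156): z_contact = −36.5 + 82.9 + 684.76 = 731.2 m.
Depth below ground = 884 − 731.2 = 153 m.

153 m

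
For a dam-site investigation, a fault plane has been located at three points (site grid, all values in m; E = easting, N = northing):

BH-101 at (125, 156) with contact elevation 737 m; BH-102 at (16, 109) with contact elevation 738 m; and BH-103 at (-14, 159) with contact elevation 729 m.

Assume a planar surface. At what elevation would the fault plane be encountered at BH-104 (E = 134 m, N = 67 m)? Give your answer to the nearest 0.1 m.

750.6 m

Let the plane be z = a·E + b·N + c.
BH-102−BH-101: −109a − 47b = 1;  BH-103−BH-101: −139a + 3b = −8.
Solving gives a = 0.05437, b = −0.14738.
Then c = 737 − a·125 − b·156 = 753.19.
At (134, 67): z = 7.3 − 9.9 + 753.19 = 750.6 m.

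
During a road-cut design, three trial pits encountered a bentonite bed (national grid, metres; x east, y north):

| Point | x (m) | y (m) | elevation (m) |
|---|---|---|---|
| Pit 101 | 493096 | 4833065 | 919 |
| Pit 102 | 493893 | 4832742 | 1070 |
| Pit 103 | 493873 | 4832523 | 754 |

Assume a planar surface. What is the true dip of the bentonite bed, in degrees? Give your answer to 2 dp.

57.41°

Let the plane be z = a·x + b·y + c.
Pit 102−Pit 101: 797a − 323b = 151;  Pit 103−Pit 101: 777a − 542b = −165.
Solving gives a = 0.74660, b = 1.37474.
Gradient magnitude |∇z| = √(a² + b²) = √(0.55741 + 1.88991) = 1.56439.
True dip = arctan(1.56439) = 57.41°, dipping toward SSW (azimuth ≈ 209°).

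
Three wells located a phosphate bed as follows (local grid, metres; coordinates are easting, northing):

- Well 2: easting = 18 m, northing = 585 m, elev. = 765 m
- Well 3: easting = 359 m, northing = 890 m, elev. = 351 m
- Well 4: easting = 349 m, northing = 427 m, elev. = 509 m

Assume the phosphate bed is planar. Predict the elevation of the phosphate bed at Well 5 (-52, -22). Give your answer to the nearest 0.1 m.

Two edge vectors: Well 2→Well 3 = (341, 305, -414), Well 2→Well 4 = (331, -158, -256).
Normal n = (Well 2→Well 3) × (Well 2→Well 4) = (-143492, -49738, -154833).
So ∂z/∂easting = −n_x/n_z = −0.92675 and ∂z/∂northing = −n_y/n_z = −0.32124.
Intercept c from Well 2: 765 + 16.68 + 187.92 = 969.60.
At (-52, -22): z = 48.2 + 7.1 + 969.60 = 1024.9 m.

1024.9 m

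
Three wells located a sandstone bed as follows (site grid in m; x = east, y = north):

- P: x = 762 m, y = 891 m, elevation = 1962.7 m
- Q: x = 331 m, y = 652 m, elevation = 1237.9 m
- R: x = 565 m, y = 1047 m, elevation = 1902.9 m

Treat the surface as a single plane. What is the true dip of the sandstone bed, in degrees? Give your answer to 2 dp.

56.54°

Let the plane be z = a·x + b·y + c.
Q−P: −431a − 239b = −724.8;  R−P: −197a + 156b = −59.8.
Solving gives a = 1.11408, b = 1.02356.
Gradient magnitude |∇z| = √(a² + b²) = √(1.24118 + 1.04767) = 1.51289.
True dip = arctan(1.51289) = 56.54°, dipping toward SW (azimuth ≈ 227°).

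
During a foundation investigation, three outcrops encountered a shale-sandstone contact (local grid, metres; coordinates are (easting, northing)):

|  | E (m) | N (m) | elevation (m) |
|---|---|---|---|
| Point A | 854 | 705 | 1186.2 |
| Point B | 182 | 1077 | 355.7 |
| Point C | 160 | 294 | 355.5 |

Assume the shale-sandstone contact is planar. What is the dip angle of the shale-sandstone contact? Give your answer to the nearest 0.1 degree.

Let the plane be z = a·E + b·N + c.
Point B−Point A: −672a + 372b = −830.5;  Point C−Point A: −694a − 411b = −830.7.
Solving gives a = 1.21707, b = −0.03394.
Gradient magnitude |∇z| = √(a² + b²) = √(1.48127 + 0.00115) = 1.21755.
True dip = arctan(1.21755) = 50.6°, dipping toward W (azimuth ≈ 272°).

50.6°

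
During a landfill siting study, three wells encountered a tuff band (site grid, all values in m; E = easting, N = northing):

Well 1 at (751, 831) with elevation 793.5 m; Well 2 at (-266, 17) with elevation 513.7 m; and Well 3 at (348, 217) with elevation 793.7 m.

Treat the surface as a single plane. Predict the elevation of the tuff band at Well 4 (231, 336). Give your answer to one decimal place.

680.5 m

Let the plane be z = a·E + b·N + c.
Well 2−Well 1: −1017a − 814b = −279.8;  Well 3−Well 1: −403a − 614b = 0.2.
Solving gives a = 0.58017, b = −0.38112.
Then c = 793.5 − a·751 − b·831 = 674.50.
At (231, 336): z = 134.0 − 128.1 + 674.50 = 680.5 m.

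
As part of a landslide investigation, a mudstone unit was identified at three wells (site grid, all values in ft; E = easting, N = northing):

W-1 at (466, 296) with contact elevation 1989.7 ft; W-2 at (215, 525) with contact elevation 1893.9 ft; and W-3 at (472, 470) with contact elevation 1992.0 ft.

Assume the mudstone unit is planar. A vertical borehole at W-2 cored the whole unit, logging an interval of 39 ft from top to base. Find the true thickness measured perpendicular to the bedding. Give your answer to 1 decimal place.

Two edge vectors: W-1→W-2 = (-251, 229, -95.8), W-1→W-3 = (6, 174, 2.3).
Normal n = (W-1→W-2) × (W-1→W-3) = (17195.9, 2.5, -45048).
So ∂z/∂E = −n_x/n_z = 0.38172 and ∂z/∂N = −n_y/n_z = 0.00006.
|∇z| = √(a²+b²) = 0.38172, so dip δ = arctan(0.38172) = 20.89°.
True thickness = vertical thickness × cos δ = 39 × cos 20.89° = 36.4 ft.

36.4 ft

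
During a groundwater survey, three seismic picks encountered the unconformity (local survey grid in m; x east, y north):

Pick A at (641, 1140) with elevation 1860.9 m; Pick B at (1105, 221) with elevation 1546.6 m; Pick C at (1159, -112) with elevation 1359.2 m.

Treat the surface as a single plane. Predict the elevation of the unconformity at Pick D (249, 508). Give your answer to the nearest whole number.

Two edge vectors: Pick A→Pick B = (464, -919, -314.3), Pick A→Pick C = (518, -1252, -501.7).
Normal n = (Pick A→Pick B) × (Pick A→Pick C) = (67558.7, 69981.4, -104886).
So ∂z/∂x = −n_x/n_z = 0.64412 and ∂z/∂y = −n_y/n_z = 0.66721.
Intercept c from Pick A: 1860.9 − 412.88 − 760.62 = 687.40.
At (249, 508): z = 160.4 + 338.9 + 687.40 = 1186.7 m.

1187 m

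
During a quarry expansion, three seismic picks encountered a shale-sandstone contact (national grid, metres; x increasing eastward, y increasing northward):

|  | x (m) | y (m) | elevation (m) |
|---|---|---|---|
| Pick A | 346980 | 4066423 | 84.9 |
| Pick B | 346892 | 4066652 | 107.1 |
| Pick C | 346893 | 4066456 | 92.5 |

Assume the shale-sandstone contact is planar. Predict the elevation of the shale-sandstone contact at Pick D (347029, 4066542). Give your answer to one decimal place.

90.8 m

Let the plane be z = a·x + b·y + c.
Pick B−Pick A: −88a + 229b = 22.2;  Pick C−Pick A: −87a + 33b = 7.6.
Solving gives a = −0.059216170, b = 0.074187673.
Then c = 84.9 − a·346980 − b·4066423 = −281046.73.
At (347029, 4066542): z = −20549.7 + 301687.3 − 281046.73 = 90.8 m.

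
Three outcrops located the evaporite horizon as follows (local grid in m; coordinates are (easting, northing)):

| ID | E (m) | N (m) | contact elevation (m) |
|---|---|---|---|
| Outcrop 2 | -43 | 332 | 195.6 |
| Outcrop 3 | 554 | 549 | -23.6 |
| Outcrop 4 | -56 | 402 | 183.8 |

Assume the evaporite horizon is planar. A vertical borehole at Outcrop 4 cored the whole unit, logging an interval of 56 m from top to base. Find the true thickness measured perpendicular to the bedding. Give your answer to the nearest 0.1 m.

Let the plane be z = a·E + b·N + c.
Outcrop 3−Outcrop 2: 597a + 217b = −219.2;  Outcrop 4−Outcrop 2: −13a + 70b = −11.8.
Solving gives a = −0.28655, b = −0.22179.
|∇z| = √(a²+b²) = 0.36236, so dip δ = arctan(0.36236) = 19.92°.
True thickness = vertical thickness × cos δ = 56 × cos 19.92° = 52.7 m.

52.7 m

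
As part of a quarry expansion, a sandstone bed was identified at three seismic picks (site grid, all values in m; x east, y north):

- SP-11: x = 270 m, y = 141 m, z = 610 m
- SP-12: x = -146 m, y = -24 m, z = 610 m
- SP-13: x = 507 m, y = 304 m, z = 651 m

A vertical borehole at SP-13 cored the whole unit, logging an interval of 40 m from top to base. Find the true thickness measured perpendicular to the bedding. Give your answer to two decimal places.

33.70 m

Two edge vectors: SP-11→SP-12 = (-416, -165, 0), SP-11→SP-13 = (237, 163, 41).
Normal n = (SP-11→SP-12) × (SP-11→SP-13) = (-6765, 17056, -28703).
So ∂z/∂x = −n_x/n_z = −0.23569 and ∂z/∂y = −n_y/n_z = 0.59422.
|∇z| = √(a²+b²) = 0.63926, so dip δ = arctan(0.63926) = 32.59°.
True thickness = vertical thickness × cos δ = 40 × cos 32.59° = 33.70 m.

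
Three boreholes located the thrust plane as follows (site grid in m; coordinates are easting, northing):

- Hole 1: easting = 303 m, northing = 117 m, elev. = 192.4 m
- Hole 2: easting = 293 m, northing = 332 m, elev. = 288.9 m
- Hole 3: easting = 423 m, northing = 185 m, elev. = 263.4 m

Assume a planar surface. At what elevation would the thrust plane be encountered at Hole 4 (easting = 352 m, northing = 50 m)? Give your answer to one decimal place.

177.4 m

Two edge vectors: Hole 1→Hole 2 = (-10, 215, 96.5), Hole 1→Hole 3 = (120, 68, 71).
Normal n = (Hole 1→Hole 2) × (Hole 1→Hole 3) = (8703, 12290, -26480).
So ∂z/∂easting = −n_x/n_z = 0.32866 and ∂z/∂northing = −n_y/n_z = 0.46412.
Intercept c from Hole 1: 192.4 − 99.58 − 54.30 = 38.51.
At (352, 50): z = 115.7 + 23.2 + 38.51 = 177.4 m.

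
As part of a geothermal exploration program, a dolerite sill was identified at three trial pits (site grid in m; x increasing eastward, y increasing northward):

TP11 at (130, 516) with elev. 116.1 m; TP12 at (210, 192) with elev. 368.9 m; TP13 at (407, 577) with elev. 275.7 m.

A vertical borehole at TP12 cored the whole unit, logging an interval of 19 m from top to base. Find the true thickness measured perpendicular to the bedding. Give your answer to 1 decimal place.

Let the plane be z = a·x + b·y + c.
TP12−TP11: 80a − 324b = 252.8;  TP13−TP11: 277a + 61b = 159.6.
Solving gives a = 0.70942, b = −0.60508.
|∇z| = √(a²+b²) = 0.93242, so dip δ = arctan(0.93242) = 43.00°.
True thickness = vertical thickness × cos δ = 19 × cos 43.00° = 13.9 m.

13.9 m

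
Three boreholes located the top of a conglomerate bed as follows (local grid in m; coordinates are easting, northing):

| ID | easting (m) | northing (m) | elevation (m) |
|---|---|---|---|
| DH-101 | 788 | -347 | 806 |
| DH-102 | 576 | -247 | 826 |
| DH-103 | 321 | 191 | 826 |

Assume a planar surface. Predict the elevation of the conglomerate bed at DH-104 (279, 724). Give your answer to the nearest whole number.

791 m

Two edge vectors: DH-101→DH-102 = (-212, 100, 20), DH-101→DH-103 = (-467, 538, 20).
Normal n = (DH-101→DH-102) × (DH-101→DH-103) = (-8760, -5100, -67356).
So ∂z/∂easting = −n_x/n_z = −0.13006 and ∂z/∂northing = −n_y/n_z = −0.07572.
Intercept c from DH-101: 806 + 102.48 − 26.27 = 882.21.
At (279, 724): z = −36.3 − 54.8 + 882.21 = 791.1 m.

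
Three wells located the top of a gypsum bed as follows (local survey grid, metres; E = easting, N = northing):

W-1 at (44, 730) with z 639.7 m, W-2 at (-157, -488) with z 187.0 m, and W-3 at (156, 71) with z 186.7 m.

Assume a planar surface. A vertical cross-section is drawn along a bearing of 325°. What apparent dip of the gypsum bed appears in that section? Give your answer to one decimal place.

44.2°

Two edge vectors: W-1→W-2 = (-201, -1218, -452.7), W-1→W-3 = (112, -659, -453).
Normal n = (W-1→W-2) × (W-1→W-3) = (253424.7, -141755.4, 268875).
So ∂z/∂E = −n_x/n_z = −0.94254 and ∂z/∂N = −n_y/n_z = 0.52722.
Unit vector along 325° is (sin 325°, cos 325°) = (-0.5736, 0.8192).
Slope in that direction = a·(-0.5736) + b·(0.8192) = 0.97249.
Apparent dip = arctan|0.97249| = 44.2° (true dip is 47.2°, so apparent ≤ true as expected).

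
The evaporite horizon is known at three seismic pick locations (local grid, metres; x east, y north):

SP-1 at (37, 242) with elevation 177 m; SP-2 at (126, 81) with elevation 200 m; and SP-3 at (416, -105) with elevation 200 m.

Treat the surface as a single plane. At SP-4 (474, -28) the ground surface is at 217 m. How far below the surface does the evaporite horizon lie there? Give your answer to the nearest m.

Two edge vectors: SP-1→SP-2 = (89, -161, 23), SP-1→SP-3 = (379, -347, 23).
Normal n = (SP-1→SP-2) × (SP-1→SP-3) = (4278, 6670, 30136).
So ∂z/∂x = −n_x/n_z = −0.14196 and ∂z/∂y = −n_y/n_z = −0.22133.
Intercept c from SP-1: 177 + 5.25 + 53.56 = 235.81.
At (474, -28): z_contact = −67.3 + 6.2 + 235.81 = 174.7 m.
Depth below ground = 217 − 174.7 = 42 m.

42 m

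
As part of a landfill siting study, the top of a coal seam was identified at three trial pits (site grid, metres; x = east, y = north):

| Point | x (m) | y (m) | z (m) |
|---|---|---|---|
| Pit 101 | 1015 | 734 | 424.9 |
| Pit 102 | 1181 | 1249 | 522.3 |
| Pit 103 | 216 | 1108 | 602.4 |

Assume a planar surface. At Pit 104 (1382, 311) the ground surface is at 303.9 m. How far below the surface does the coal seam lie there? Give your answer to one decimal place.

17.4 m

Two edge vectors: Pit 101→Pit 102 = (166, 515, 97.4), Pit 101→Pit 103 = (-799, 374, 177.5).
Normal n = (Pit 101→Pit 102) × (Pit 101→Pit 103) = (54984.9, -107287.6, 473569).
So ∂z/∂x = −n_x/n_z = −0.116107 and ∂z/∂y = −n_y/n_z = 0.226551.
Intercept c from Pit 101: 424.9 + 117.85 − 166.29 = 376.46.
At (1382, 311): z_contact = −160.46 + 70.46 + 376.46 = 286.46 m.
Depth below ground = 303.9 − 286.46 = 17.4 m.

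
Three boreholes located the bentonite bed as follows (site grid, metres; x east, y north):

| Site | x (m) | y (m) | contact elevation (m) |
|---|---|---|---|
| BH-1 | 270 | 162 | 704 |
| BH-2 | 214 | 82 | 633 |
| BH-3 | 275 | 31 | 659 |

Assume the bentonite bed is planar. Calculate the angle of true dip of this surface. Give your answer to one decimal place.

Let the plane be z = a·x + b·y + c.
BH-2−BH-1: −56a − 80b = −71;  BH-3−BH-1: 5a − 131b = −45.
Solving gives a = 0.73694, b = 0.37164.
Gradient magnitude |∇z| = √(a² + b²) = √(0.54309 + 0.13812) = 0.82535.
True dip = arctan(0.82535) = 39.5°, dipping toward WSW (azimuth ≈ 243°).

39.5°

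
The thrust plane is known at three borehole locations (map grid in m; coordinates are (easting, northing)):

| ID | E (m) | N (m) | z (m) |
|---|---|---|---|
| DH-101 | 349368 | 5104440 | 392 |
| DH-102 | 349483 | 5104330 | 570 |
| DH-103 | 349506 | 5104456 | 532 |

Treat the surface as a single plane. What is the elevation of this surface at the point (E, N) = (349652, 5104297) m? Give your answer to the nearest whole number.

768 m

Two edge vectors: DH-101→DH-102 = (115, -110, 178), DH-101→DH-103 = (138, 16, 140).
Normal n = (DH-101→DH-102) × (DH-101→DH-103) = (-18248, 8464, 17020).
So ∂z/∂E = −n_x/n_z = 1.07215041 and ∂z/∂N = −n_y/n_z = −0.49729730.
Intercept c from DH-101: 392 − 374575.04 + 2538424.22 = 2164241.17.
At (349652, 5104297): z = 374879.5 − 2538353.1 + 2164241.17 = 767.6 m.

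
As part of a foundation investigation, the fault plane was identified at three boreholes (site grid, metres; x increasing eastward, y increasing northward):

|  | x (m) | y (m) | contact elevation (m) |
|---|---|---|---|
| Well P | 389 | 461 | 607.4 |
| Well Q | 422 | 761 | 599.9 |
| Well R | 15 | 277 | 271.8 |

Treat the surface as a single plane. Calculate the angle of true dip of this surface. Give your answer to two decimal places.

44.14°

Let the plane be z = a·x + b·y + c.
Well Q−Well P: 33a + 300b = −7.5;  Well R−Well P: −374a − 184b = −335.6.
Solving gives a = 0.96167, b = −0.13078.
Gradient magnitude |∇z| = √(a² + b²) = √(0.92481 + 0.01710) = 0.97052.
True dip = arctan(0.97052) = 44.14°, dipping toward W (azimuth ≈ 278°).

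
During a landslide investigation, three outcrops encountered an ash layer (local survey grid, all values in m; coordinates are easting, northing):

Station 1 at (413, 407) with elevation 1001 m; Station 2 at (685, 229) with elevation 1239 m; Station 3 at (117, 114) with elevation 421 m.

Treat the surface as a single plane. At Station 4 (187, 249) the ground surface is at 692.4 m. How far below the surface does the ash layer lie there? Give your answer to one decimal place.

Two edge vectors: Station 1→Station 2 = (272, -178, 238), Station 1→Station 3 = (-296, -293, -580).
Normal n = (Station 1→Station 2) × (Station 1→Station 3) = (172974, 87312, -132384).
So ∂z/∂easting = −n_x/n_z = 1.30661 and ∂z/∂northing = −n_y/n_z = 0.65954.
Intercept c from Station 1: 1001 − 539.63 − 268.43 = 192.94.
At (187, 249): z_contact = 244.34 + 164.22 + 192.94 = 601.50 m.
Depth below ground = 692.4 − 601.50 = 90.9 m.

90.9 m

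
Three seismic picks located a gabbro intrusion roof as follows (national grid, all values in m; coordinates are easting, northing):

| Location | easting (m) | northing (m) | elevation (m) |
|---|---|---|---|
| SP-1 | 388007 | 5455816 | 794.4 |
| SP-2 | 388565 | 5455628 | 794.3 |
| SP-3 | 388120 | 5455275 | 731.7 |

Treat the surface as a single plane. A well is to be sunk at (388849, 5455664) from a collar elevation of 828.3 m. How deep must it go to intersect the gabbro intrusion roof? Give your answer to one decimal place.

Two edge vectors: SP-1→SP-2 = (558, -188, -0.1), SP-1→SP-3 = (113, -541, -62.7).
Normal n = (SP-1→SP-2) × (SP-1→SP-3) = (11733.5, 34975.3, -280634).
So ∂z/∂easting = −n_x/n_z = 0.041810686 and ∂z/∂northing = −n_y/n_z = 0.124629589.
Intercept c from SP-1: 794.4 − 16222.84 − 679956.10 = −695384.54.
At (388849, 5455664): z_contact = 16258.04 + 679937.16 − 695384.54 = 810.66 m.
Depth below ground = 828.3 − 810.66 = 17.6 m.

17.6 m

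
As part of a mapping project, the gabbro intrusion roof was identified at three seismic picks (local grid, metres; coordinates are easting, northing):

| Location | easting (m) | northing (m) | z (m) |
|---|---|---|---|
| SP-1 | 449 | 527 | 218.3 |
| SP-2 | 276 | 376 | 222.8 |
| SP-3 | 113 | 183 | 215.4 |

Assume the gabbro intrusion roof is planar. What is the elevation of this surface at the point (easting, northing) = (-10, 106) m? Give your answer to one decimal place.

Two edge vectors: SP-1→SP-2 = (-173, -151, 4.5), SP-1→SP-3 = (-336, -344, -2.9).
Normal n = (SP-1→SP-2) × (SP-1→SP-3) = (1985.9, -2013.7, 8776).
So ∂z/∂easting = −n_x/n_z = −0.22629 and ∂z/∂northing = −n_y/n_z = 0.22946.
Intercept c from SP-1: 218.3 + 101.60 − 120.92 = 198.98.
At (-10, 106): z = 2.3 + 24.3 + 198.98 = 225.6 m.

225.6 m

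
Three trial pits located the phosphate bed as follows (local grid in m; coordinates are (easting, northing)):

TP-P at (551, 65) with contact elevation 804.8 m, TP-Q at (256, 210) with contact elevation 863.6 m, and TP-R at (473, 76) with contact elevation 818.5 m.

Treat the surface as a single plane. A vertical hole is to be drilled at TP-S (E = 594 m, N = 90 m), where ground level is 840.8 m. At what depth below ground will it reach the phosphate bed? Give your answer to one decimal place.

Two edge vectors: TP-P→TP-Q = (-295, 145, 58.8), TP-P→TP-R = (-78, 11, 13.7).
Normal n = (TP-P→TP-Q) × (TP-P→TP-R) = (1339.7, -544.9, 8065).
So ∂z/∂E = −n_x/n_z = −0.16611 and ∂z/∂N = −n_y/n_z = 0.06756.
Intercept c from TP-P: 804.8 + 91.53 − 4.39 = 891.94.
At (594, 90): z_contact = −98.67 + 6.08 + 891.94 = 799.35 m.
Depth below ground = 840.8 − 799.35 = 41.5 m.

41.5 m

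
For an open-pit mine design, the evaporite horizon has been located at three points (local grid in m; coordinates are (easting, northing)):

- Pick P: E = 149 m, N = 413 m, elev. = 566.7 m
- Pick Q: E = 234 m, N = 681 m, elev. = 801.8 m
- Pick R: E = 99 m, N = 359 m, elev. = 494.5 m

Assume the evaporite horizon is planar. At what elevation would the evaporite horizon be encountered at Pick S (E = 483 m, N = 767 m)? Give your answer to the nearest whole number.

1045 m

Let the plane be z = a·E + b·N + c.
Pick Q−Pick P: 85a + 268b = 235.1;  Pick R−Pick P: −50a − 54b = −72.2.
Solving gives a = 0.75530, b = 0.63768.
Then c = 566.7 − a·149 − b·413 = 190.80.
At (483, 767): z = 364.8 + 489.1 + 190.80 = 1044.7 m.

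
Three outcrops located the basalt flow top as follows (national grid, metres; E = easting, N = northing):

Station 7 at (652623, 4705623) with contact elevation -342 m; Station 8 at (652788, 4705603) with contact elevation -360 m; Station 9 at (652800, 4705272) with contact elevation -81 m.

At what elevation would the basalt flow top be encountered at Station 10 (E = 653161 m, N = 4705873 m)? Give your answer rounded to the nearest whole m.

Let the plane be z = a·E + b·N + c.
Station 8−Station 7: 165a − 20b = −18;  Station 9−Station 7: 177a − 351b = 261.
Solving gives a = −0.21219310, b = −0.85059310.
Then c = -342 − a·652623 − b·4705623 = 4140710.57.
At (653161, 4705873): z = −138596.3 − 4002783.1 + 4140710.57 = -668.8 m.

-669 m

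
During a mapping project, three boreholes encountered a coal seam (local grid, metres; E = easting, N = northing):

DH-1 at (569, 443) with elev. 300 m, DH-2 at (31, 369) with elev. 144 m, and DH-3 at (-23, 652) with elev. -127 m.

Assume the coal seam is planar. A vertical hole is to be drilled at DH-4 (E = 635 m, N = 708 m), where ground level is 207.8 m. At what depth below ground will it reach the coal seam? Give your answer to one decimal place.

113.7 m

Let the plane be z = a·E + b·N + c.
DH-2−DH-1: −538a − 74b = −156;  DH-3−DH-1: −592a + 209b = −427.
Solving gives a = 0.41089, b = −0.87919.
Then c = 300 − a·569 − b·443 = 455.68.
At (635, 708): z_contact = 260.92 − 622.47 + 455.68 = 94.13 m.
Depth below ground = 207.8 − 94.13 = 113.7 m.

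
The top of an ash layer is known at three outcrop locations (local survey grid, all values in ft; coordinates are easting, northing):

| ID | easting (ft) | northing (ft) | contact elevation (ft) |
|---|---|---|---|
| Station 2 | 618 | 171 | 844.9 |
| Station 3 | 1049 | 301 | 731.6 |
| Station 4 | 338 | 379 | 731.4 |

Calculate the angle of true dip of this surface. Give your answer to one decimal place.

32.8°

Let the plane be z = a·easting + b·northing + c.
Station 3−Station 2: 431a + 130b = −113.3;  Station 4−Station 2: −280a + 208b = −113.5.
Solving gives a = −0.06991, b = −0.63978.
Gradient magnitude |∇z| = √(a² + b²) = √(0.00489 + 0.40931) = 0.64358.
True dip = arctan(0.64358) = 32.8°, dipping toward N (azimuth ≈ 006°).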